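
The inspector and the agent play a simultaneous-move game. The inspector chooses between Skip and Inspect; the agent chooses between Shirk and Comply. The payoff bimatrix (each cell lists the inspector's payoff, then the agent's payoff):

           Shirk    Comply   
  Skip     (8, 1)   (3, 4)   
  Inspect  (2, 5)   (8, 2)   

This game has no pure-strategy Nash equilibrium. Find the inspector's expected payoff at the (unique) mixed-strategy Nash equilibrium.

58/11

Set the inspector's expected payoff from Skip equal to that from Inspect:
  the inspector's expected payoff from Skip: q·8 + (1−q)·3 = 5q + 3
  the inspector's expected payoff from Inspect: q·2 + (1−q)·8 = -6q + 8
  5q + 3 = -6q + 8  ⇒  11q = 5  ⇒  q = 5/11.
At equilibrium the inspector is indifferent across rows, so the inspector's payoff equals the payoff from Skip: (5/11)·8 + (6/11)·3 = 58/11.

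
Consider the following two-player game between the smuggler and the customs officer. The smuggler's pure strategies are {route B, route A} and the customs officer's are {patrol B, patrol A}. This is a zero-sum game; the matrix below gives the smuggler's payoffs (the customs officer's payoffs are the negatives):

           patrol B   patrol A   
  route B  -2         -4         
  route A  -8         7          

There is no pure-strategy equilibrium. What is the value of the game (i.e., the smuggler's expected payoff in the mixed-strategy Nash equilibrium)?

The smuggler's indifference between route B and route A determines the customs officer's mixing probability q:
  the smuggler's payoff to route B: q·(-2) + (1−q)·(-4) = 2q - 4
  the smuggler's payoff to route A: q·(-8) + (1−q)·7 = -15q + 7
  2q - 4 = -15q + 7  ⇒  17q = 11  ⇒  q = 11/17.
The value is the smuggler's expected payoff against this mix (using route B): (11/17)·(-2) + (6/17)·(-4) = -46/17.

v = -46/17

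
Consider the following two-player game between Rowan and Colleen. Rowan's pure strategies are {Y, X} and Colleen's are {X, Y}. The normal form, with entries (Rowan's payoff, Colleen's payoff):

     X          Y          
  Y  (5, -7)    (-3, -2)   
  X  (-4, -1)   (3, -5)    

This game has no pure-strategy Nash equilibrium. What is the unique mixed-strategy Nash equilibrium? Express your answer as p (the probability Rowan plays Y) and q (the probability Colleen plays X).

For Colleen to be willing to mix, Colleen must be indifferent between X and Y, which pins down Rowan's mix.
  Colleen's expected payoff from X: p·(-7) + (1−p)·(-1) = -6p - 1
  Colleen's expected payoff from Y: p·(-2) + (1−p)·(-5) = 3p - 5
  -6p - 1 = 3p - 5  ⇒  -9p = -4  ⇒  p = 4/9.
For Rowan to be willing to mix, Rowan must be indifferent between Y and X, which pins down Colleen's mix.
  Rowan's payoff from Y: q·5 + (1−q)·(-3) = 8q - 3
  Rowan's payoff from X: q·(-4) + (1−q)·3 = -7q + 3
  8q - 3 = -7q + 3  ⇒  15q = 6  ⇒  q = 2/5.

p = 4/9, q = 2/5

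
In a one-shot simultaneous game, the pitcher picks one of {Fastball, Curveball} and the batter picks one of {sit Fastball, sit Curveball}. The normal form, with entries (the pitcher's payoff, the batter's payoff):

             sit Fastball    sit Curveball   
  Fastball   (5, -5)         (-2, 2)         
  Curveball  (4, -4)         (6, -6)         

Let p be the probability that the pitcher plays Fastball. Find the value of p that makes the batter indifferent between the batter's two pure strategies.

In a mixed equilibrium the batter is indifferent between sit Fastball and sit Curveball; this condition fixes p.
  the batter's expected payoff from sit Fastball: p·(-5) + (1−p)·(-4) = -p - 4
  the batter's expected payoff from sit Curveball: p·2 + (1−p)·(-6) = 8p - 6
  -p - 4 = 8p - 6  ⇒  -9p = -2  ⇒  p = 2/9.

p = 2/9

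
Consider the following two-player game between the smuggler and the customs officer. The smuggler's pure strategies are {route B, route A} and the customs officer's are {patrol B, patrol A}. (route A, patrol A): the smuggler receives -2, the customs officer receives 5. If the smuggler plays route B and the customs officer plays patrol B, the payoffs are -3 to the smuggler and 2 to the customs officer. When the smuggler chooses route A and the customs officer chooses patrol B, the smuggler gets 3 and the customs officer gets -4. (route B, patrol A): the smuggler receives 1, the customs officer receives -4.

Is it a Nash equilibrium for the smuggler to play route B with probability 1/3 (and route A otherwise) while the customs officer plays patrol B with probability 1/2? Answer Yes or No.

Given the smuggler's mix p = 1/3, the customs officer's payoff from patrol B is -2 but from patrol A is 2. The customs officer strictly prefers patrol A, so the customs officer would not mix.
So the proposed profile is not a Nash equilibrium.

No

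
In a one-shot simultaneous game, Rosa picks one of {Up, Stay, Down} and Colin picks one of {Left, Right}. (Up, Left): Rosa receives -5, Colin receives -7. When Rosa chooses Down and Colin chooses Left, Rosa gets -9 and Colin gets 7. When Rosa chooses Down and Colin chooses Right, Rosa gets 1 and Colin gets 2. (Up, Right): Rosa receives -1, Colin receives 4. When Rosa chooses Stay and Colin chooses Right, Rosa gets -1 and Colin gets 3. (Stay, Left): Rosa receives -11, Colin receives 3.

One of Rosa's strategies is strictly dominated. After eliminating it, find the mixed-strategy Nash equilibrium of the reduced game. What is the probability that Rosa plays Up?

Rosa's strategy Stay is strictly dominated by Down: -9 > -11 and 1 > -1. Eliminate Stay.
In a mixed equilibrium Colin is indifferent between Left and Right; this condition fixes p.
  Colin's payoff to Left: p·(-7) + (1−p)·7 = -14p + 7
  Colin's payoff to Right: p·4 + (1−p)·2 = 2p + 2
  -14p + 7 = 2p + 2  ⇒  -16p = -5  ⇒  p = 5/16.

p = 5/16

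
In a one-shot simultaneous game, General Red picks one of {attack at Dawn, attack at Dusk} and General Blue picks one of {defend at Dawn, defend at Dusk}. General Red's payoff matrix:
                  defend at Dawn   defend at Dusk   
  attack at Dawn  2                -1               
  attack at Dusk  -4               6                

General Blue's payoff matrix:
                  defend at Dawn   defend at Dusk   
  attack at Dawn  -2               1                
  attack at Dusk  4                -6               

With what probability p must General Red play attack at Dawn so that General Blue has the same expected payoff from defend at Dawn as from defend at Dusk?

For General Blue to be willing to mix, General Blue must be indifferent between defend at Dawn and defend at Dusk, which pins down General Red's mix.
  General Blue's payoff to defend at Dawn: p·(-2) + (1−p)·4 = -6p + 4
  General Blue's payoff to defend at Dusk: p·1 + (1−p)·(-6) = 7p - 6
  -6p + 4 = 7p - 6  ⇒  -13p = -10  ⇒  p = 10/13.

p = 10/13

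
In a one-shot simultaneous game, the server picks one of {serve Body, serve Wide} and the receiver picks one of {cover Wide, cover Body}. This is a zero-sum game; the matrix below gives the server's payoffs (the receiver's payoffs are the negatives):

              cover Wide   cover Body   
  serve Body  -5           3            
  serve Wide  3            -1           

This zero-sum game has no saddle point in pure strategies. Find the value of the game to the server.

The server's indifference between serve Body and serve Wide determines the receiver's mixing probability q:
  the server's expected payoff from serve Body: q·(-5) + (1−q)·3 = -8q + 3
  the server's expected payoff from serve Wide: q·3 + (1−q)·(-1) = 4q - 1
  -8q + 3 = 4q - 1  ⇒  -12q = -4  ⇒  q = 1/3.
The value is the server's expected payoff against this mix (using serve Body): (1/3)·(-5) + (2/3)·3 = 1/3.

v = 1/3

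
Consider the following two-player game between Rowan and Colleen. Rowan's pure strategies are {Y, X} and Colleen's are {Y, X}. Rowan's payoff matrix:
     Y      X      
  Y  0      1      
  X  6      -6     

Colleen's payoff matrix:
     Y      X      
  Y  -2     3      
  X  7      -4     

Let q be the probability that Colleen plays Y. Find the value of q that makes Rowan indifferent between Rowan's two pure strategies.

q = 7/13

For Rowan to be willing to mix, Rowan must be indifferent between Y and X, which pins down Colleen's mix.
  Rowan's payoff to Y: q·0 + (1−q)·1 = -q + 1
  Rowan's payoff to X: q·6 + (1−q)·(-6) = 12q - 6
  -q + 1 = 12q - 6  ⇒  -13q = -7  ⇒  q = 7/13.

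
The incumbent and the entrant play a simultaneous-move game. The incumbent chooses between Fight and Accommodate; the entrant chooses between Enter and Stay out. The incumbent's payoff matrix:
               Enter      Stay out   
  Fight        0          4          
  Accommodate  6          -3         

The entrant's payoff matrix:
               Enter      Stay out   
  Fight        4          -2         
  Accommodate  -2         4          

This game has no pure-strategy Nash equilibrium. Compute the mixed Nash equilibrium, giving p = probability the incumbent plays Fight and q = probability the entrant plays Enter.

p = 1/2, q = 7/13

For the entrant to be willing to mix, the entrant must be indifferent between Enter and Stay out, which pins down the incumbent's mix.
  the entrant's expected payoff from Enter: p·4 + (1−p)·(-2) = 6p - 2
  the entrant's expected payoff from Stay out: p·(-2) + (1−p)·4 = -6p + 4
  6p - 2 = -6p + 4  ⇒  12p = 6  ⇒  p = 1/2.
The entrant's mix must leave the incumbent indifferent between Fight and Accommodate.
  the incumbent's expected payoff from Fight: q·0 + (1−q)·4 = -4q + 4
  the incumbent's expected payoff from Accommodate: q·6 + (1−q)·(-3) = 9q - 3
  -4q + 4 = 9q - 3  ⇒  -13q = -7  ⇒  q = 7/13.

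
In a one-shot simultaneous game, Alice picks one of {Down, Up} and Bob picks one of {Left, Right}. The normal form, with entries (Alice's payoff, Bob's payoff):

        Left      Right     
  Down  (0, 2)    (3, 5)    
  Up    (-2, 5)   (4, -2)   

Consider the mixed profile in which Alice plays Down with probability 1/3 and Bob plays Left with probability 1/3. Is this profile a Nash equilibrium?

No

Given Alice's mix p = 1/3, Bob's payoff from Left is 4 but from Right is 1/3. Bob strictly prefers Left, so Bob would not mix.
So the proposed profile is not a Nash equilibrium.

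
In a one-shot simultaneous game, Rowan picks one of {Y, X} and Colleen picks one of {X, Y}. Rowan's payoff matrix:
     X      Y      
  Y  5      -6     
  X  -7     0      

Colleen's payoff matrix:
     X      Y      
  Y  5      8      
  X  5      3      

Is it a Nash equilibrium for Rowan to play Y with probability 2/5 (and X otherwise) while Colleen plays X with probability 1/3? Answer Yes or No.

Check Colleen's indifference given Rowan's mix p = 2/5:
  payoff from X = 5; payoff from Y = 5 — equal.
Check Rowan's indifference given Colleen's mix q = 1/3:
  payoff from Y = -7/3; payoff from X = -7/3 — equal.
Both players are indifferent, so neither can profitably deviate.

Yes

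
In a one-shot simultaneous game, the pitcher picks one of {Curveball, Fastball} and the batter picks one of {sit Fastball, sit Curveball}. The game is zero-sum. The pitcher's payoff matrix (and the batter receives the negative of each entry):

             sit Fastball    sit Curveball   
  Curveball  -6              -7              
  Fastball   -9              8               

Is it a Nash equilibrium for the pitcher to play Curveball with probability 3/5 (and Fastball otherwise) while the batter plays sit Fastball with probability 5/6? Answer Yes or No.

Given the pitcher's mix p = 3/5, the batter's payoff from sit Fastball is 36/5 but from sit Curveball is 1. The batter strictly prefers sit Fastball, so the batter would not mix.
So the proposed profile is not a Nash equilibrium.

No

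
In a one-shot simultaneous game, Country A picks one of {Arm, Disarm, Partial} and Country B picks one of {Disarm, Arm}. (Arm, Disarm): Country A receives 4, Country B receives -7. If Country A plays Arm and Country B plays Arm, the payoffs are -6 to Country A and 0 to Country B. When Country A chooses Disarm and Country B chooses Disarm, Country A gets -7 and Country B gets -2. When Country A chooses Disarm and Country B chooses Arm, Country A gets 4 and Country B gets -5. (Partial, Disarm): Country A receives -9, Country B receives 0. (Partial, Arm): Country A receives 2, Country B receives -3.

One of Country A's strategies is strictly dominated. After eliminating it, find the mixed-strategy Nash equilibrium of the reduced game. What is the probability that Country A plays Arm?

Country A's strategy Partial is strictly dominated by Disarm: -7 > -9 and 4 > 2. Eliminate Partial.
For Country B to be willing to mix, Country B must be indifferent between Disarm and Arm, which pins down Country A's mix.
  Country B's payoff from Disarm: p·(-7) + (1−p)·(-2) = -5p - 2
  Country B's payoff from Arm: p·0 + (1−p)·(-5) = 5p - 5
  -5p - 2 = 5p - 5  ⇒  -10p = -3  ⇒  p = 3/10.

p = 3/10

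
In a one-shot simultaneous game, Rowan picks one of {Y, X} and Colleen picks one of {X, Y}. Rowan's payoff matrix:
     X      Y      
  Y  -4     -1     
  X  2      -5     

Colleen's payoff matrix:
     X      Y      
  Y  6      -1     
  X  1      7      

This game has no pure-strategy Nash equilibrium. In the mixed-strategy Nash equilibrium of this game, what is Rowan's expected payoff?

-11/5

Set Rowan's expected payoff from Y equal to that from X:
  Rowan's payoff from Y: q·(-4) + (1−q)·(-1) = -3q - 1
  Rowan's payoff from X: q·2 + (1−q)·(-5) = 7q - 5
  -3q - 1 = 7q - 5  ⇒  -10q = -4  ⇒  q = 2/5.
At equilibrium Rowan is indifferent across rows, so Rowan's payoff equals the payoff from Y: (2/5)·(-4) + (3/5)·(-1) = -11/5.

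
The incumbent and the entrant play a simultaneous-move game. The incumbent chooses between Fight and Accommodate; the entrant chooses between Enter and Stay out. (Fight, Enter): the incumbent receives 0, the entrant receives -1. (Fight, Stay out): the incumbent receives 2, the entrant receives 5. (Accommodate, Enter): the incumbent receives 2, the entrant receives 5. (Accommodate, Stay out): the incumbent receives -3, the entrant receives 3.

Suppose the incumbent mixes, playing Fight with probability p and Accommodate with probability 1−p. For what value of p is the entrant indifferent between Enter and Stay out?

p = 1/4

Set the entrant's expected payoff from Enter equal to that from Stay out:
  the entrant's expected payoff from Enter: p·(-1) + (1−p)·5 = -6p + 5
  the entrant's expected payoff from Stay out: p·5 + (1−p)·3 = 2p + 3
  -6p + 5 = 2p + 3  ⇒  -8p = -2  ⇒  p = 1/4.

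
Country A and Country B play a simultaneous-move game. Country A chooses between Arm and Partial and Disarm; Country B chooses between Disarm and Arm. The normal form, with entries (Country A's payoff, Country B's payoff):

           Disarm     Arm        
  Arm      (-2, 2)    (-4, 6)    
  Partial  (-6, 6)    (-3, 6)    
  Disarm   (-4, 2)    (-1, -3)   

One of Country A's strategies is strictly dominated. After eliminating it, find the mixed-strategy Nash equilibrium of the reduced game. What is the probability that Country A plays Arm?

p = 5/9

Country A's strategy Partial is strictly dominated by Disarm: -4 > -6 and -1 > -3. Eliminate Partial.
Set Country B's expected payoff from Disarm equal to that from Arm:
  Country B's payoff from Disarm: p·2 + (1−p)·2 = 2
  Country B's payoff from Arm: p·6 + (1−p)·(-3) = 9p - 3
  2 = 9p - 3  ⇒  -9p = -5  ⇒  p = 5/9.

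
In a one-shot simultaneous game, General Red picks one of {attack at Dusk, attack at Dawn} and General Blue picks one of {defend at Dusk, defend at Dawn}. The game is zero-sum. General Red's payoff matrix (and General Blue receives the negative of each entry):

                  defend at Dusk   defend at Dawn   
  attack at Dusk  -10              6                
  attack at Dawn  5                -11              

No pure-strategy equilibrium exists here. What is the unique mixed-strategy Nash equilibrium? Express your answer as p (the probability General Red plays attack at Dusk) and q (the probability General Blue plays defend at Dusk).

In a mixed equilibrium General Blue is indifferent between defend at Dusk and defend at Dawn; this condition fixes p.
  General Blue's payoff to defend at Dusk: p·10 + (1−p)·(-5) = 15p - 5
  General Blue's payoff to defend at Dawn: p·(-6) + (1−p)·11 = -17p + 11
  15p - 5 = -17p + 11  ⇒  32p = 16  ⇒  p = 1/2.
General Blue's mix must leave General Red indifferent between attack at Dusk and attack at Dawn.
  General Red's expected payoff from attack at Dusk: q·(-10) + (1−q)·6 = -16q + 6
  General Red's expected payoff from attack at Dawn: q·5 + (1−q)·(-11) = 16q - 11
  -16q + 6 = 16q - 11  ⇒  -32q = -17  ⇒  q = 17/32.

p = 1/2, q = 17/32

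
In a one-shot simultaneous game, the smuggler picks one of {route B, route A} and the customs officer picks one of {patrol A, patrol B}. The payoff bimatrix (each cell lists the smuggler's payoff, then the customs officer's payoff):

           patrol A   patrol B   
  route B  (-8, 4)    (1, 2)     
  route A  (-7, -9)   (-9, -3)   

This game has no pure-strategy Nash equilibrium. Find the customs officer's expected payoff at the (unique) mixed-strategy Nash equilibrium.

The smuggler's mix must leave the customs officer indifferent between patrol A and patrol B.
  the customs officer's expected payoff from patrol A: p·4 + (1−p)·(-9) = 13p - 9
  the customs officer's expected payoff from patrol B: p·2 + (1−p)·(-3) = 5p - 3
  13p - 9 = 5p - 3  ⇒  8p = 6  ⇒  p = 3/4.
At equilibrium the customs officer is indifferent across columns, so the customs officer's payoff equals the payoff from patrol A: (3/4)·4 + (1/4)·(-9) = 3/4.

3/4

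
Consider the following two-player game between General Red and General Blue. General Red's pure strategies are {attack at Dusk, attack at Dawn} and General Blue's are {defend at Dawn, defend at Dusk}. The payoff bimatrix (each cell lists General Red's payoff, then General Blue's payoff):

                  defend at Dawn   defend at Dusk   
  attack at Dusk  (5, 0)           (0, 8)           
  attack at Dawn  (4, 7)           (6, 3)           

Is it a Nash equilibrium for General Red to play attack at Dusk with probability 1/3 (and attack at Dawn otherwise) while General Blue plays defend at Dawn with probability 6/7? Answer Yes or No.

Yes

Check General Blue's indifference given General Red's mix p = 1/3:
  payoff from defend at Dawn = 14/3; payoff from defend at Dusk = 14/3 — equal.
Check General Red's indifference given General Blue's mix q = 6/7:
  payoff from attack at Dusk = 30/7; payoff from attack at Dawn = 30/7 — equal.
Both players are indifferent, so neither can profitably deviate.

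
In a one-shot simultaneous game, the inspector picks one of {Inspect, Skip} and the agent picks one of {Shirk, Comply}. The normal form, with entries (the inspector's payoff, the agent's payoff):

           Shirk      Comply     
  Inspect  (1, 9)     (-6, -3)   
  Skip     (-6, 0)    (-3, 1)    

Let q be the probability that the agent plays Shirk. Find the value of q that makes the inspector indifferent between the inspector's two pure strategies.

The agent's mix must leave the inspector indifferent between Inspect and Skip.
  the inspector's payoff from Inspect: q·1 + (1−q)·(-6) = 7q - 6
  the inspector's payoff from Skip: q·(-6) + (1−q)·(-3) = -3q - 3
  7q - 6 = -3q - 3  ⇒  10q = 3  ⇒  q = 3/10.

q = 3/10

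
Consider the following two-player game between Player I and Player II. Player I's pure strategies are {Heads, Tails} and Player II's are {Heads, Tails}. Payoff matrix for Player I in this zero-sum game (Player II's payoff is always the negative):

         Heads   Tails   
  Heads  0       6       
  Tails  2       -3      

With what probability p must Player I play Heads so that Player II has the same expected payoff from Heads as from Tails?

In a mixed equilibrium Player II is indifferent between Heads and Tails; this condition fixes p.
  Player II's payoff from Heads: p·0 + (1−p)·(-2) = 2p - 2
  Player II's payoff from Tails: p·(-6) + (1−p)·3 = -9p + 3
  2p - 2 = -9p + 3  ⇒  11p = 5  ⇒  p = 5/11.

p = 5/11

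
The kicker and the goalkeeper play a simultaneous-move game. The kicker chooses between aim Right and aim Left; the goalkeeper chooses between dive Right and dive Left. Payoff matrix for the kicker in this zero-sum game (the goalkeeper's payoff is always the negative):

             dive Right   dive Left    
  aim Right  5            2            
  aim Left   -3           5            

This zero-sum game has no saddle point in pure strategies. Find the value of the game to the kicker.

For the kicker to be willing to mix, the kicker must be indifferent between aim Right and aim Left, which pins down the goalkeeper's mix.
  the kicker's payoff from aim Right: q·5 + (1−q)·2 = 3q + 2
  the kicker's payoff from aim Left: q·(-3) + (1−q)·5 = -8q + 5
  3q + 2 = -8q + 5  ⇒  11q = 3  ⇒  q = 3/11.
The value is the kicker's expected payoff against this mix (using aim Right): (3/11)·5 + (8/11)·2 = 31/11.

v = 31/11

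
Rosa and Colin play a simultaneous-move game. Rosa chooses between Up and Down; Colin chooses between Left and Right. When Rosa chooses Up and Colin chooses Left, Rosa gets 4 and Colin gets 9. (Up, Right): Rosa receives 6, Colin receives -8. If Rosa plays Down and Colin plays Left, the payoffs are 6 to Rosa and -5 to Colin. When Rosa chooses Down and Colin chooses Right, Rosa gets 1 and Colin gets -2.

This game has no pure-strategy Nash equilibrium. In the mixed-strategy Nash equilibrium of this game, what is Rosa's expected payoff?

32/7

Colin's mix must leave Rosa indifferent between Up and Down.
  Rosa's expected payoff from Up: q·4 + (1−q)·6 = -2q + 6
  Rosa's expected payoff from Down: q·6 + (1−q)·1 = 5q + 1
  -2q + 6 = 5q + 1  ⇒  -7q = -5  ⇒  q = 5/7.
At equilibrium Rosa is indifferent across rows, so Rosa's payoff equals the payoff from Up: (5/7)·4 + (2/7)·6 = 32/7.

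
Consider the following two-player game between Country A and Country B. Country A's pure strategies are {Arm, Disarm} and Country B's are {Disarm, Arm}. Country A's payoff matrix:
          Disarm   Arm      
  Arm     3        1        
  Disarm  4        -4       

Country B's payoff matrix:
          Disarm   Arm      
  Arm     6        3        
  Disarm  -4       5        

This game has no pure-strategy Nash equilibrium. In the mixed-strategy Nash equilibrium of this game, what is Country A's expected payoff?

Country B's mix must leave Country A indifferent between Arm and Disarm.
  Country A's payoff to Arm: q·3 + (1−q)·1 = 2q + 1
  Country A's payoff to Disarm: q·4 + (1−q)·(-4) = 8q - 4
  2q + 1 = 8q - 4  ⇒  -6q = -5  ⇒  q = 5/6.
At equilibrium Country A is indifferent across rows, so Country A's payoff equals the payoff from Arm: (5/6)·3 + (1/6)·1 = 8/3.

8/3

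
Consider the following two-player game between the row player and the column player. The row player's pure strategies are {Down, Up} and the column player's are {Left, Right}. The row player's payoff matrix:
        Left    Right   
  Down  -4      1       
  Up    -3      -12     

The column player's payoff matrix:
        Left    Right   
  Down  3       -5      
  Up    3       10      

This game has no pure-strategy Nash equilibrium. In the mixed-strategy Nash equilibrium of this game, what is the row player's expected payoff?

-51/14

The column player's mix must leave the row player indifferent between Down and Up.
  the row player's payoff from Down: q·(-4) + (1−q)·1 = -5q + 1
  the row player's payoff from Up: q·(-3) + (1−q)·(-12) = 9q - 12
  -5q + 1 = 9q - 12  ⇒  -14q = -13  ⇒  q = 13/14.
At equilibrium the row player is indifferent across rows, so the row player's payoff equals the payoff from Down: (13/14)·(-4) + (1/14)·1 = -51/14.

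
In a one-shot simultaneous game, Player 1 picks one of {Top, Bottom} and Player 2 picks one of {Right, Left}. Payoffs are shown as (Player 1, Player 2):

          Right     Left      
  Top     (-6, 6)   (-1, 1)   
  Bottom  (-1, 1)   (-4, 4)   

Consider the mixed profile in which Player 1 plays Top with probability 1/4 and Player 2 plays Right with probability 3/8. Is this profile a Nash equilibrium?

Given Player 1's mix p = 1/4, Player 2's payoff from Right is 9/4 but from Left is 13/4. Player 2 strictly prefers Left, so Player 2 would not mix.
So the proposed profile is not a Nash equilibrium.

No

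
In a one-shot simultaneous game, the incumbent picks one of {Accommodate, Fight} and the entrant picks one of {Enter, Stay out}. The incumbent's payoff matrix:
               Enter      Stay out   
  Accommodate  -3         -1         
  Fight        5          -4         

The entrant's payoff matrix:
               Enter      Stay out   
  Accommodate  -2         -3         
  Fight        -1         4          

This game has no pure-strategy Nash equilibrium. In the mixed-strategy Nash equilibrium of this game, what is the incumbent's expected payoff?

For the incumbent to be willing to mix, the incumbent must be indifferent between Accommodate and Fight, which pins down the entrant's mix.
  the incumbent's expected payoff from Accommodate: q·(-3) + (1−q)·(-1) = -2q - 1
  the incumbent's expected payoff from Fight: q·5 + (1−q)·(-4) = 9q - 4
  -2q - 1 = 9q - 4  ⇒  -11q = -3  ⇒  q = 3/11.
At equilibrium the incumbent is indifferent across rows, so the incumbent's payoff equals the payoff from Accommodate: (3/11)·(-3) + (8/11)·(-1) = -17/11.

-17/11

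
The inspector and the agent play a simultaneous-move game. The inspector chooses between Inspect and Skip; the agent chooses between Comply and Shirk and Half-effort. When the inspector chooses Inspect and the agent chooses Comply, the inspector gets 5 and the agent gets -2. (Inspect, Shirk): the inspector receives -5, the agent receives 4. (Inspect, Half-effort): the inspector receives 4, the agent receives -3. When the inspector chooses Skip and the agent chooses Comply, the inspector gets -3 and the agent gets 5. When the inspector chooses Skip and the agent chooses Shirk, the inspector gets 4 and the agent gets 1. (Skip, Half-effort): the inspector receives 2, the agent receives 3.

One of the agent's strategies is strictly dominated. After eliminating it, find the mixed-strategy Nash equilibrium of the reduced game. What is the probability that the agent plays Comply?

The agent's strategy Half-effort is strictly dominated by Comply: -2 > -3 and 5 > 3. Eliminate Half-effort.
In a mixed equilibrium the inspector is indifferent between Inspect and Skip; this condition fixes q.
  the inspector's payoff from Inspect: q·5 + (1−q)·(-5) = 10q - 5
  the inspector's payoff from Skip: q·(-3) + (1−q)·4 = -7q + 4
  10q - 5 = -7q + 4  ⇒  17q = 9  ⇒  q = 9/17.

q = 9/17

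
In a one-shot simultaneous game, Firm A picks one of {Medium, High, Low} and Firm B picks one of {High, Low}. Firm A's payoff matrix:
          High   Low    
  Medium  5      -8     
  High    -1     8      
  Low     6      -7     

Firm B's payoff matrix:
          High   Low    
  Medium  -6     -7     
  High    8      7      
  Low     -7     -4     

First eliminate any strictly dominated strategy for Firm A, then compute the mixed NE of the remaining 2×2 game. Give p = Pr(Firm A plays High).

Firm A's strategy Medium is strictly dominated by Low: 6 > 5 and -7 > -8. Eliminate Medium.
Set Firm B's expected payoff from High equal to that from Low:
  Firm B's expected payoff from High: p·8 + (1−p)·(-7) = 15p - 7
  Firm B's expected payoff from Low: p·7 + (1−p)·(-4) = 11p - 4
  15p - 7 = 11p - 4  ⇒  4p = 3  ⇒  p = 3/4.

p = 3/4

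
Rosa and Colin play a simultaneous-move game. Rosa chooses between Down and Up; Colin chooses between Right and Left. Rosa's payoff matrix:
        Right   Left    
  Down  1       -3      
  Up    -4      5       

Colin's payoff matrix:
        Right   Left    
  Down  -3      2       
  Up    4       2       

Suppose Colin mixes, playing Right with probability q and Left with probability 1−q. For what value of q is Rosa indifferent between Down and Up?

q = 8/13

Rosa's indifference between Down and Up determines Colin's mixing probability q:
  Rosa's expected payoff from Down: q·1 + (1−q)·(-3) = 4q - 3
  Rosa's expected payoff from Up: q·(-4) + (1−q)·5 = -9q + 5
  4q - 3 = -9q + 5  ⇒  13q = 8  ⇒  q = 8/13.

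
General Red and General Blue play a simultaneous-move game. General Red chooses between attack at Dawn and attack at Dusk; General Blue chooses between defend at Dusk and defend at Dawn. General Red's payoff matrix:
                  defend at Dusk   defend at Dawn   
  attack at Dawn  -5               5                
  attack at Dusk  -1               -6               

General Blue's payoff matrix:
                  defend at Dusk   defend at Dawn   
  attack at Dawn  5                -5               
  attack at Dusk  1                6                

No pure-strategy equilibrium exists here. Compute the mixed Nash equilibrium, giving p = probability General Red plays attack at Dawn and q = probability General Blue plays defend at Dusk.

General Red's mix must leave General Blue indifferent between defend at Dusk and defend at Dawn.
  General Blue's expected payoff from defend at Dusk: p·5 + (1−p)·1 = 4p + 1
  General Blue's expected payoff from defend at Dawn: p·(-5) + (1−p)·6 = -11p + 6
  4p + 1 = -11p + 6  ⇒  15p = 5  ⇒  p = 1/3.
For General Red to be willing to mix, General Red must be indifferent between attack at Dawn and attack at Dusk, which pins down General Blue's mix.
  General Red's expected payoff from attack at Dawn: q·(-5) + (1−q)·5 = -10q + 5
  General Red's expected payoff from attack at Dusk: q·(-1) + (1−q)·(-6) = 5q - 6
  -10q + 5 = 5q - 6  ⇒  -15q = -11  ⇒  q = 11/15.

p = 1/3, q = 11/15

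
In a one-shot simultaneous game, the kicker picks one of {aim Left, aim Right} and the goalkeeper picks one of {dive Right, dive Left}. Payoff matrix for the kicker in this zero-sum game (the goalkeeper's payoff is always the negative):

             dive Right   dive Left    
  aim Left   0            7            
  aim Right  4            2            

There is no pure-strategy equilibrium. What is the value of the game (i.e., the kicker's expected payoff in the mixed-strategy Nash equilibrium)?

v = 28/9

The goalkeeper's mix must leave the kicker indifferent between aim Left and aim Right.
  the kicker's expected payoff from aim Left: q·0 + (1−q)·7 = -7q + 7
  the kicker's expected payoff from aim Right: q·4 + (1−q)·2 = 2q + 2
  -7q + 7 = 2q + 2  ⇒  -9q = -5  ⇒  q = 5/9.
The value is the kicker's expected payoff against this mix (using aim Left): (5/9)·0 + (4/9)·7 = 28/9.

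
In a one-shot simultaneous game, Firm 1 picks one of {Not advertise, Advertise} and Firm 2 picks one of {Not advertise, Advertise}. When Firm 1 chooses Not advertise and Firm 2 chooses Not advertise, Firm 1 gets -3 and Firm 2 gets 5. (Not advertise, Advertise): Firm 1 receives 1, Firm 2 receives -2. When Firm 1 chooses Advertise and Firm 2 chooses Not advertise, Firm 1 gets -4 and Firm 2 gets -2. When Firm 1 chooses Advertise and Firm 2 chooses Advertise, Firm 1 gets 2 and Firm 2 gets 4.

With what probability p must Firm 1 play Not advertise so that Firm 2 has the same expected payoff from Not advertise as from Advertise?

Firm 1's mix must leave Firm 2 indifferent between Not advertise and Advertise.
  Firm 2's payoff from Not advertise: p·5 + (1−p)·(-2) = 7p - 2
  Firm 2's payoff from Advertise: p·(-2) + (1−p)·4 = -6p + 4
  7p - 2 = -6p + 4  ⇒  13p = 6  ⇒  p = 6/13.

p = 6/13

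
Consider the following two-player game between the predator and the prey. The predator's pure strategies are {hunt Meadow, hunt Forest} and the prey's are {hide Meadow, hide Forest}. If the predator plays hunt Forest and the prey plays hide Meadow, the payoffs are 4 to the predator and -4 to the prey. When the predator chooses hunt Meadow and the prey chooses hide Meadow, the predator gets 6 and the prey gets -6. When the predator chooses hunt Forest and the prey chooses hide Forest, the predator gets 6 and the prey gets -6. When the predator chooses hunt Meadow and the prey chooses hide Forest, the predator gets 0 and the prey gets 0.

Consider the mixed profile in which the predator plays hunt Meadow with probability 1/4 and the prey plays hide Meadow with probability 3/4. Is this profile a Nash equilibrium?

Yes

Check the prey's indifference given the predator's mix p = 1/4:
  payoff from hide Meadow = -9/2; payoff from hide Forest = -9/2 — equal.
Check the predator's indifference given the prey's mix q = 3/4:
  payoff from hunt Meadow = 9/2; payoff from hunt Forest = 9/2 — equal.
Both players are indifferent, so neither can profitably deviate.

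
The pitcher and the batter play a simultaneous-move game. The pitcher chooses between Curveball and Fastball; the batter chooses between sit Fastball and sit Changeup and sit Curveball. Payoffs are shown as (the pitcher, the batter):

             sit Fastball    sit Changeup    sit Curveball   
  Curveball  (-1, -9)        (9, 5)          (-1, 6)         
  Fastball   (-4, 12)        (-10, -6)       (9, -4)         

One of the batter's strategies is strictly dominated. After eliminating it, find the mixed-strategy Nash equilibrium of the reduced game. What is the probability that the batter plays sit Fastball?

The batter's strategy sit Changeup is strictly dominated by sit Curveball: 6 > 5 and -4 > -6. Eliminate sit Changeup.
The pitcher's indifference between Curveball and Fastball determines the batter's mixing probability q:
  the pitcher's payoff from Curveball: q·(-1) + (1−q)·(-1) = -1
  the pitcher's payoff from Fastball: q·(-4) + (1−q)·9 = -13q + 9
  -1 = -13q + 9  ⇒  13q = 10  ⇒  q = 10/13.

q = 10/13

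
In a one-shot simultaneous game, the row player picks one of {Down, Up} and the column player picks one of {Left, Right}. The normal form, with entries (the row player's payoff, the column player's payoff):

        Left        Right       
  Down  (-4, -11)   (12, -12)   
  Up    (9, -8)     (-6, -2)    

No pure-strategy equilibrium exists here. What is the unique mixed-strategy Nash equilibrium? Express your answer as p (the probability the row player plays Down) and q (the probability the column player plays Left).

Set the column player's expected payoff from Left equal to that from Right:
  the column player's payoff from Left: p·(-11) + (1−p)·(-8) = -3p - 8
  the column player's payoff from Right: p·(-12) + (1−p)·(-2) = -10p - 2
  -3p - 8 = -10p - 2  ⇒  7p = 6  ⇒  p = 6/7.
The column player's mix must leave the row player indifferent between Down and Up.
  the row player's payoff from Down: q·(-4) + (1−q)·12 = -16q + 12
  the row player's payoff from Up: q·9 + (1−q)·(-6) = 15q - 6
  -16q + 12 = 15q - 6  ⇒  -31q = -18  ⇒  q = 18/31.

p = 6/7, q = 18/31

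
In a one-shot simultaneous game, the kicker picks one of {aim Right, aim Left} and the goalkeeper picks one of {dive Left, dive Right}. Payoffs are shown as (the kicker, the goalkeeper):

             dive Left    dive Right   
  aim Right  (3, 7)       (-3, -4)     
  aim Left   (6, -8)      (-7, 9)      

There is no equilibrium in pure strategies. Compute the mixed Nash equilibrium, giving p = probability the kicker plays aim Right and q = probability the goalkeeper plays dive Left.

p = 17/28, q = 4/7

The kicker's mix must leave the goalkeeper indifferent between dive Left and dive Right.
  the goalkeeper's payoff from dive Left: p·7 + (1−p)·(-8) = 15p - 8
  the goalkeeper's payoff from dive Right: p·(-4) + (1−p)·9 = -13p + 9
  15p - 8 = -13p + 9  ⇒  28p = 17  ⇒  p = 17/28.
Set the kicker's expected payoff from aim Right equal to that from aim Left:
  the kicker's payoff to aim Right: q·3 + (1−q)·(-3) = 6q - 3
  the kicker's payoff to aim Left: q·6 + (1−q)·(-7) = 13q - 7
  6q - 3 = 13q - 7  ⇒  -7q = -4  ⇒  q = 4/7.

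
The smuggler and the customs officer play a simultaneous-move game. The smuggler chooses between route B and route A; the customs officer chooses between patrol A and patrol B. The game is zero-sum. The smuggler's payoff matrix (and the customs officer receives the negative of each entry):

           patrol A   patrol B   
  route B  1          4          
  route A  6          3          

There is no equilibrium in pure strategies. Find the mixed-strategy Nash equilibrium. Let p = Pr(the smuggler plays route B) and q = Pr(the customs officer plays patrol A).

p = 1/2, q = 1/6

For the customs officer to be willing to mix, the customs officer must be indifferent between patrol A and patrol B, which pins down the smuggler's mix.
  the customs officer's payoff from patrol A: p·(-1) + (1−p)·(-6) = 5p - 6
  the customs officer's payoff from patrol B: p·(-4) + (1−p)·(-3) = -p - 3
  5p - 6 = -p - 3  ⇒  6p = 3  ⇒  p = 1/2.
For the smuggler to be willing to mix, the smuggler must be indifferent between route B and route A, which pins down the customs officer's mix.
  the smuggler's payoff from route B: q·1 + (1−q)·4 = -3q + 4
  the smuggler's payoff from route A: q·6 + (1−q)·3 = 3q + 3
  -3q + 4 = 3q + 3  ⇒  -6q = -1  ⇒  q = 1/6.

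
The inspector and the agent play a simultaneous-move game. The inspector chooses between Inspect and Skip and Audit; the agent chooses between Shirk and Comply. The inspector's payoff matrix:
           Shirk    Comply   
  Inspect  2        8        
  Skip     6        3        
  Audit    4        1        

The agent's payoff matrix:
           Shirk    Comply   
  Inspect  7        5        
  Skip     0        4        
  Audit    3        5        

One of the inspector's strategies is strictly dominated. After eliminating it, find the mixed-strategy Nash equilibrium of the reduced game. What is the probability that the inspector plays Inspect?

p = 2/3

The inspector's strategy Audit is strictly dominated by Skip: 6 > 4 and 3 > 1. Eliminate Audit.
The agent's indifference between Shirk and Comply determines the inspector's mixing probability p:
  the agent's payoff to Shirk: p·7 + (1−p)·0 = 7p
  the agent's payoff to Comply: p·5 + (1−p)·4 = p + 4
  7p = p + 4  ⇒  6p = 4  ⇒  p = 2/3.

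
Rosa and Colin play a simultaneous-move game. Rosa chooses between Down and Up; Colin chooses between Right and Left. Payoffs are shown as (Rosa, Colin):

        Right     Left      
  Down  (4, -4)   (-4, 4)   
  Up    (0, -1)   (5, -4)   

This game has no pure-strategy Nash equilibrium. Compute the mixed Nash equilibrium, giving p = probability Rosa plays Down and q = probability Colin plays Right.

For Colin to be willing to mix, Colin must be indifferent between Right and Left, which pins down Rosa's mix.
  Colin's expected payoff from Right: p·(-4) + (1−p)·(-1) = -3p - 1
  Colin's expected payoff from Left: p·4 + (1−p)·(-4) = 8p - 4
  -3p - 1 = 8p - 4  ⇒  -11p = -3  ⇒  p = 3/11.
In a mixed equilibrium Rosa is indifferent between Down and Up; this condition fixes q.
  Rosa's expected payoff from Down: q·4 + (1−q)·(-4) = 8q - 4
  Rosa's expected payoff from Up: q·0 + (1−q)·5 = -5q + 5
  8q - 4 = -5q + 5  ⇒  13q = 9  ⇒  q = 9/13.

p = 3/11, q = 9/13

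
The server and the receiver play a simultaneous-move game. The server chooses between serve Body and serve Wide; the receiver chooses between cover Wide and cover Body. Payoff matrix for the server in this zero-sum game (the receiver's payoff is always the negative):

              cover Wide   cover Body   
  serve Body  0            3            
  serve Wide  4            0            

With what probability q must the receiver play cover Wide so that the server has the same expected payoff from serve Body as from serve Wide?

For the server to be willing to mix, the server must be indifferent between serve Body and serve Wide, which pins down the receiver's mix.
  the server's expected payoff from serve Body: q·0 + (1−q)·3 = -3q + 3
  the server's expected payoff from serve Wide: q·4 + (1−q)·0 = 4q
  -3q + 3 = 4q  ⇒  -7q = -3  ⇒  q = 3/7.

q = 3/7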